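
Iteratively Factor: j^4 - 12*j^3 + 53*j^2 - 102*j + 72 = (j - 2)*(j^3 - 10*j^2 + 33*j - 36) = (j - 3)*(j - 2)*(j^2 - 7*j + 12) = (j - 4)*(j - 3)*(j - 2)*(j - 3)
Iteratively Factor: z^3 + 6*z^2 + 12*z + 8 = (z + 2)*(z^2 + 4*z + 4) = (z + 2)^2*(z + 2)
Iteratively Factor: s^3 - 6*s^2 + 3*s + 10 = (s + 1)*(s^2 - 7*s + 10) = (s - 5)*(s + 1)*(s - 2)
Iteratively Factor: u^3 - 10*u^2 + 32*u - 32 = (u - 2)*(u^2 - 8*u + 16) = (u - 4)*(u - 2)*(u - 4)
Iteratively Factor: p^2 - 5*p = (p - 5)*(p)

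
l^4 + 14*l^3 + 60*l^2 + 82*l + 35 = (l + 1)^2*(l + 5)*(l + 7)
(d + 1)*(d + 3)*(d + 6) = d^3 + 10*d^2 + 27*d + 18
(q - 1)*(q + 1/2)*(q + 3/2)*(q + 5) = q^4 + 6*q^3 + 15*q^2/4 - 7*q - 15/4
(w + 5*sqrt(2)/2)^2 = w^2 + 5*sqrt(2)*w + 25/2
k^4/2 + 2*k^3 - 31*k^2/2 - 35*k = k*(k/2 + 1)*(k - 5)*(k + 7)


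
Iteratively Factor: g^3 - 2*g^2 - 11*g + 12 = (g + 3)*(g^2 - 5*g + 4) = (g - 4)*(g + 3)*(g - 1)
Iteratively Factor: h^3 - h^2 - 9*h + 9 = (h - 1)*(h^2 - 9) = (h - 3)*(h - 1)*(h + 3)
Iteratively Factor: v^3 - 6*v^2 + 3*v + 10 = (v - 5)*(v^2 - v - 2) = (v - 5)*(v + 1)*(v - 2)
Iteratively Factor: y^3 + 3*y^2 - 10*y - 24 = (y + 2)*(y^2 + y - 12) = (y - 3)*(y + 2)*(y + 4)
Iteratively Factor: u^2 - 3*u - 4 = (u - 4)*(u + 1)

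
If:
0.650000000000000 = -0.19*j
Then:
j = -3.42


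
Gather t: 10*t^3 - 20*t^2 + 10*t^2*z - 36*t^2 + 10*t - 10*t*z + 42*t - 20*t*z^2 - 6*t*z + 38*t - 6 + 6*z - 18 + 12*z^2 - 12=10*t^3 + t^2*(10*z - 56) + t*(-20*z^2 - 16*z + 90) + 12*z^2 + 6*z - 36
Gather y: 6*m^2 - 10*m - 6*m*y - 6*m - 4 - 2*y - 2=6*m^2 - 16*m + y*(-6*m - 2) - 6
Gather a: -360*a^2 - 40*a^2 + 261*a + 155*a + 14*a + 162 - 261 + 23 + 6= -400*a^2 + 430*a - 70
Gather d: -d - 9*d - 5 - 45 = -10*d - 50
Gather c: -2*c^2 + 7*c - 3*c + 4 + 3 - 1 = -2*c^2 + 4*c + 6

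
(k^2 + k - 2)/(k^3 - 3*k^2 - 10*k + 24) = (k^2 + k - 2)/(k^3 - 3*k^2 - 10*k + 24)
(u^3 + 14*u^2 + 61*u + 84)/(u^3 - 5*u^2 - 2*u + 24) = (u^3 + 14*u^2 + 61*u + 84)/(u^3 - 5*u^2 - 2*u + 24)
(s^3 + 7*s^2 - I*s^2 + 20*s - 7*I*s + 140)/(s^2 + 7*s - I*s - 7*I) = (s^2 - I*s + 20)/(s - I)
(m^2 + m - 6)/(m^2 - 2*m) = (m + 3)/m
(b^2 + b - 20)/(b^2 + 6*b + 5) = (b - 4)/(b + 1)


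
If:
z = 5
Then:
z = 5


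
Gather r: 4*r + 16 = 4*r + 16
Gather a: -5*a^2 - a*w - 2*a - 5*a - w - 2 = -5*a^2 + a*(-w - 7) - w - 2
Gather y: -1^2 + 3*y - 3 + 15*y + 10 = 18*y + 6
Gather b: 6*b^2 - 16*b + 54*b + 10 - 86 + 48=6*b^2 + 38*b - 28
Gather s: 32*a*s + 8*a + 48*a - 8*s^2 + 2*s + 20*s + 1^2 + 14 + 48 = 56*a - 8*s^2 + s*(32*a + 22) + 63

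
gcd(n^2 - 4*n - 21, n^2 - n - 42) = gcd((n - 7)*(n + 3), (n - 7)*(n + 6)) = n - 7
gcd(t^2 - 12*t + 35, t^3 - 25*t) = t - 5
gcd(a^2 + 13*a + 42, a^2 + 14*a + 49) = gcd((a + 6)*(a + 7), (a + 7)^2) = a + 7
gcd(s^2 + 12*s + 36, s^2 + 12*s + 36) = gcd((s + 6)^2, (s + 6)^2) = s^2 + 12*s + 36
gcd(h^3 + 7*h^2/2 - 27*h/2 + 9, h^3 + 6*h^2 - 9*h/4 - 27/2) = h^2 + 9*h/2 - 9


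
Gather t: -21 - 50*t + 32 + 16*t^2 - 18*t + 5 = 16*t^2 - 68*t + 16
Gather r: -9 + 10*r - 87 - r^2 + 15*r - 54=-r^2 + 25*r - 150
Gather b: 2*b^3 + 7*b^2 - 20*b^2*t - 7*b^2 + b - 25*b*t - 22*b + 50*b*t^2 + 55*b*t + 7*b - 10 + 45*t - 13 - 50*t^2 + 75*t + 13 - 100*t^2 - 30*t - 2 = 2*b^3 - 20*b^2*t + b*(50*t^2 + 30*t - 14) - 150*t^2 + 90*t - 12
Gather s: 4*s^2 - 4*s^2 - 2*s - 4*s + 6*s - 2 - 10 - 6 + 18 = 0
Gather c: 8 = 8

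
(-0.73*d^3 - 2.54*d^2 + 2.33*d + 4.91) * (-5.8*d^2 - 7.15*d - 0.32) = 4.234*d^5 + 19.9515*d^4 + 4.8806*d^3 - 44.3247*d^2 - 35.8521*d - 1.5712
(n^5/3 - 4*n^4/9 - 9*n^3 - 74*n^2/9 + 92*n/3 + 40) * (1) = n^5/3 - 4*n^4/9 - 9*n^3 - 74*n^2/9 + 92*n/3 + 40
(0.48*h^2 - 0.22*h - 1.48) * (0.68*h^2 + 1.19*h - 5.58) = 0.3264*h^4 + 0.4216*h^3 - 3.9466*h^2 - 0.5336*h + 8.2584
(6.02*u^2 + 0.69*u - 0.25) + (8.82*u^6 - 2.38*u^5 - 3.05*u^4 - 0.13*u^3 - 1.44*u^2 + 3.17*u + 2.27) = 8.82*u^6 - 2.38*u^5 - 3.05*u^4 - 0.13*u^3 + 4.58*u^2 + 3.86*u + 2.02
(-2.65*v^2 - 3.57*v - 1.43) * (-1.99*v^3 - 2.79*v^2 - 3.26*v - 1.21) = 5.2735*v^5 + 14.4978*v^4 + 21.445*v^3 + 18.8344*v^2 + 8.9815*v + 1.7303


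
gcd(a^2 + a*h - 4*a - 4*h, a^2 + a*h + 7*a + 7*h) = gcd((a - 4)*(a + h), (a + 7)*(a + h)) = a + h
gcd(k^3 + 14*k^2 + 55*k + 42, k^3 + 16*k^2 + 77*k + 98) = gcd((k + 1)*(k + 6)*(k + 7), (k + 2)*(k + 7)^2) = k + 7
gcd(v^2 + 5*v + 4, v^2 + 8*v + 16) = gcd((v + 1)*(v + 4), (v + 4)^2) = v + 4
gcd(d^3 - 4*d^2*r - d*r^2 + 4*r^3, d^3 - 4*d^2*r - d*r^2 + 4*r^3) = d^3 - 4*d^2*r - d*r^2 + 4*r^3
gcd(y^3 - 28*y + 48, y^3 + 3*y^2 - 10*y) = y - 2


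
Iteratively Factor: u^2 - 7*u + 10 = (u - 5)*(u - 2)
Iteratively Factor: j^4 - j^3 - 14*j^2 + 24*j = (j + 4)*(j^3 - 5*j^2 + 6*j) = (j - 3)*(j + 4)*(j^2 - 2*j) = j*(j - 3)*(j + 4)*(j - 2)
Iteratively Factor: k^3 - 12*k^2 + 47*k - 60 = (k - 3)*(k^2 - 9*k + 20) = (k - 4)*(k - 3)*(k - 5)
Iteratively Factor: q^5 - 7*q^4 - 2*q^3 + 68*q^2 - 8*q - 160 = (q + 2)*(q^4 - 9*q^3 + 16*q^2 + 36*q - 80) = (q + 2)^2*(q^3 - 11*q^2 + 38*q - 40) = (q - 2)*(q + 2)^2*(q^2 - 9*q + 20) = (q - 4)*(q - 2)*(q + 2)^2*(q - 5)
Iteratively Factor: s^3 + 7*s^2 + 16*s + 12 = (s + 2)*(s^2 + 5*s + 6) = (s + 2)*(s + 3)*(s + 2)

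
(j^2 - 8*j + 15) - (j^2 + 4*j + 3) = 12 - 12*j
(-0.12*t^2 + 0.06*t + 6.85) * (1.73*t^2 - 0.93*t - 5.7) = -0.2076*t^4 + 0.2154*t^3 + 12.4787*t^2 - 6.7125*t - 39.045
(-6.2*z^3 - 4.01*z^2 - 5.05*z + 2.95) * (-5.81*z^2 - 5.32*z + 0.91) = 36.022*z^5 + 56.2821*z^4 + 45.0317*z^3 + 6.0774*z^2 - 20.2895*z + 2.6845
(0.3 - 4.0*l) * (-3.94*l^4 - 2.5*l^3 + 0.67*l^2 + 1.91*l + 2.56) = 15.76*l^5 + 8.818*l^4 - 3.43*l^3 - 7.439*l^2 - 9.667*l + 0.768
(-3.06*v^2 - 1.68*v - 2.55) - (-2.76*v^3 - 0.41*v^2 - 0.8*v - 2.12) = 2.76*v^3 - 2.65*v^2 - 0.88*v - 0.43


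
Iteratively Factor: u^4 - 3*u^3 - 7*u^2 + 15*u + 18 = (u - 3)*(u^3 - 7*u - 6) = (u - 3)*(u + 1)*(u^2 - u - 6) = (u - 3)^2*(u + 1)*(u + 2)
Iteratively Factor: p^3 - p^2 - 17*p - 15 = (p + 3)*(p^2 - 4*p - 5) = (p + 1)*(p + 3)*(p - 5)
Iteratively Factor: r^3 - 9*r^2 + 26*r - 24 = (r - 2)*(r^2 - 7*r + 12) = (r - 3)*(r - 2)*(r - 4)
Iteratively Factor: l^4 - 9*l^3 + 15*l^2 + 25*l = (l)*(l^3 - 9*l^2 + 15*l + 25) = l*(l - 5)*(l^2 - 4*l - 5) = l*(l - 5)^2*(l + 1)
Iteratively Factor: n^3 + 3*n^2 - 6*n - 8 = (n - 2)*(n^2 + 5*n + 4) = (n - 2)*(n + 1)*(n + 4)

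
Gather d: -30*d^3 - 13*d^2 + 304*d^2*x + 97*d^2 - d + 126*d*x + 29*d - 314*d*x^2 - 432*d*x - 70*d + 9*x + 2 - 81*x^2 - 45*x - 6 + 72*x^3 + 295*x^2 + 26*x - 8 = -30*d^3 + d^2*(304*x + 84) + d*(-314*x^2 - 306*x - 42) + 72*x^3 + 214*x^2 - 10*x - 12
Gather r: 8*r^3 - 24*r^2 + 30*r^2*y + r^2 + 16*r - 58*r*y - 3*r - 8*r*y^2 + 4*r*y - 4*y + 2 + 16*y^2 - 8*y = 8*r^3 + r^2*(30*y - 23) + r*(-8*y^2 - 54*y + 13) + 16*y^2 - 12*y + 2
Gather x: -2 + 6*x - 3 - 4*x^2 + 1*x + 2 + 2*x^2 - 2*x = -2*x^2 + 5*x - 3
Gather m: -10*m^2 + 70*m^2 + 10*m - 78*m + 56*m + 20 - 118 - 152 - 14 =60*m^2 - 12*m - 264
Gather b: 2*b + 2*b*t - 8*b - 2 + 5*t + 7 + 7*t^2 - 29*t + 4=b*(2*t - 6) + 7*t^2 - 24*t + 9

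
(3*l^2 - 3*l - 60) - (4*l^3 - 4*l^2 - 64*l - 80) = -4*l^3 + 7*l^2 + 61*l + 20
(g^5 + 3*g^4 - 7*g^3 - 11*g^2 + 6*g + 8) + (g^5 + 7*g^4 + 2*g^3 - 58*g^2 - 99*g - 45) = 2*g^5 + 10*g^4 - 5*g^3 - 69*g^2 - 93*g - 37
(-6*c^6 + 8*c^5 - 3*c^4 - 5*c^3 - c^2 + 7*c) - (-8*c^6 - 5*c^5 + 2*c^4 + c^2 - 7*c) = 2*c^6 + 13*c^5 - 5*c^4 - 5*c^3 - 2*c^2 + 14*c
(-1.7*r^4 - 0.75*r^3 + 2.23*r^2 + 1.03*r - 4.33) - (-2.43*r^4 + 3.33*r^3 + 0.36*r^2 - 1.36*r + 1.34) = 0.73*r^4 - 4.08*r^3 + 1.87*r^2 + 2.39*r - 5.67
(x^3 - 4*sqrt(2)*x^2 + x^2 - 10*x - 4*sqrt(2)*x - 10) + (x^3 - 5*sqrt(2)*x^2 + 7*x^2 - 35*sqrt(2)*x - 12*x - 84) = 2*x^3 - 9*sqrt(2)*x^2 + 8*x^2 - 39*sqrt(2)*x - 22*x - 94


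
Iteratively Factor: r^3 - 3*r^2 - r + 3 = (r + 1)*(r^2 - 4*r + 3) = (r - 3)*(r + 1)*(r - 1)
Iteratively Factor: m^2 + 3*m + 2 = (m + 1)*(m + 2)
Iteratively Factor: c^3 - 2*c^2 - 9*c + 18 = (c - 3)*(c^2 + c - 6) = (c - 3)*(c + 3)*(c - 2)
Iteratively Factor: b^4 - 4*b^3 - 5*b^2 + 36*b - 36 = (b - 3)*(b^3 - b^2 - 8*b + 12) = (b - 3)*(b + 3)*(b^2 - 4*b + 4) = (b - 3)*(b - 2)*(b + 3)*(b - 2)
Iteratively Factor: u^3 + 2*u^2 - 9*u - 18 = (u + 3)*(u^2 - u - 6) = (u + 2)*(u + 3)*(u - 3)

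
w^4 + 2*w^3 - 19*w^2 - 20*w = w*(w - 4)*(w + 1)*(w + 5)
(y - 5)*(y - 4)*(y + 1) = y^3 - 8*y^2 + 11*y + 20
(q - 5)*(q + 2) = q^2 - 3*q - 10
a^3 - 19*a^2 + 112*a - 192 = (a - 8)^2*(a - 3)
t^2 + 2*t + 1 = (t + 1)^2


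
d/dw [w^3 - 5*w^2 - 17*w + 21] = 3*w^2 - 10*w - 17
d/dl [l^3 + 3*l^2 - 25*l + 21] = 3*l^2 + 6*l - 25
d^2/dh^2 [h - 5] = 0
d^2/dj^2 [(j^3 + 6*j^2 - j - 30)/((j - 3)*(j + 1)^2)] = 2*(7*j^4 - 2*j^3 - 72*j^2 + 498*j - 591)/(j^7 - 5*j^6 - 3*j^5 + 31*j^4 + 19*j^3 - 63*j^2 - 81*j - 27)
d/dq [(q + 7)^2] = 2*q + 14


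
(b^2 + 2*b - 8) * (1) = b^2 + 2*b - 8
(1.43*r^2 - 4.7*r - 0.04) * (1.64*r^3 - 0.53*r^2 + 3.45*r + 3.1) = 2.3452*r^5 - 8.4659*r^4 + 7.3589*r^3 - 11.7608*r^2 - 14.708*r - 0.124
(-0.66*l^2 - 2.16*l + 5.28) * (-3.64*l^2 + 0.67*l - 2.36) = 2.4024*l^4 + 7.4202*l^3 - 19.1088*l^2 + 8.6352*l - 12.4608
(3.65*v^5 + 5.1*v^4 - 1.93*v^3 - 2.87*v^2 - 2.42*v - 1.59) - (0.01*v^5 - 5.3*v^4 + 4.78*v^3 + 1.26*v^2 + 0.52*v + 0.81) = 3.64*v^5 + 10.4*v^4 - 6.71*v^3 - 4.13*v^2 - 2.94*v - 2.4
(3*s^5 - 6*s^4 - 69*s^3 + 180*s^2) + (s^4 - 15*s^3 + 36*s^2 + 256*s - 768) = 3*s^5 - 5*s^4 - 84*s^3 + 216*s^2 + 256*s - 768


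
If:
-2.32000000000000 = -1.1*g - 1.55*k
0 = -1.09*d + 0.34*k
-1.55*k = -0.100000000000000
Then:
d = 0.02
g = 2.02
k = 0.06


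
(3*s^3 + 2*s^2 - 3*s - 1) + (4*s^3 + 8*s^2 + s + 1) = 7*s^3 + 10*s^2 - 2*s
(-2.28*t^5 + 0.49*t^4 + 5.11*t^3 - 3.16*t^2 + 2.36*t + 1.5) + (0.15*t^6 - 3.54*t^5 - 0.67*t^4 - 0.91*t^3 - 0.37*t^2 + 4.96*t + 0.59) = 0.15*t^6 - 5.82*t^5 - 0.18*t^4 + 4.2*t^3 - 3.53*t^2 + 7.32*t + 2.09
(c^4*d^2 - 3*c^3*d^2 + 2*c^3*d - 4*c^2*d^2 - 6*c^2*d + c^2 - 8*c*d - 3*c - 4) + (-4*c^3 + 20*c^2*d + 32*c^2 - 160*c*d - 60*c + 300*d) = c^4*d^2 - 3*c^3*d^2 + 2*c^3*d - 4*c^3 - 4*c^2*d^2 + 14*c^2*d + 33*c^2 - 168*c*d - 63*c + 300*d - 4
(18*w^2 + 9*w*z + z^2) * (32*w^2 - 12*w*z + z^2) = 576*w^4 + 72*w^3*z - 58*w^2*z^2 - 3*w*z^3 + z^4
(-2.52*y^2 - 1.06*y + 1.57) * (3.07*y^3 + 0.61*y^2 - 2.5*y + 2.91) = -7.7364*y^5 - 4.7914*y^4 + 10.4733*y^3 - 3.7255*y^2 - 7.0096*y + 4.5687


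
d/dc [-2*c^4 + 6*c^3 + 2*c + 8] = -8*c^3 + 18*c^2 + 2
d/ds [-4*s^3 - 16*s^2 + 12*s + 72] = -12*s^2 - 32*s + 12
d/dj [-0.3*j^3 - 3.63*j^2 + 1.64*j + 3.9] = -0.9*j^2 - 7.26*j + 1.64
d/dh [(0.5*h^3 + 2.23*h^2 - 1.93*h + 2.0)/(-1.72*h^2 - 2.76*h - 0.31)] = (-0.86*h^4 - 2.76*h^3 - 9.9394*h^2 + 5.4974*h + 6.1183)/(2.9584*h^4 + 9.4944*h^3 + 8.684*h^2 + 1.7112*h + 0.0961)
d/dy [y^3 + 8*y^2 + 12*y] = 3*y^2 + 16*y + 12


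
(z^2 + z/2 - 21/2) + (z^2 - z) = 2*z^2 - z/2 - 21/2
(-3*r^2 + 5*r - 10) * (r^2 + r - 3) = -3*r^4 + 2*r^3 + 4*r^2 - 25*r + 30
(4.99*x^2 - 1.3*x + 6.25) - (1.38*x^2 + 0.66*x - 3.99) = 3.61*x^2 - 1.96*x + 10.24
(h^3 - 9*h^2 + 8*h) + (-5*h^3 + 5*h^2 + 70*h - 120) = -4*h^3 - 4*h^2 + 78*h - 120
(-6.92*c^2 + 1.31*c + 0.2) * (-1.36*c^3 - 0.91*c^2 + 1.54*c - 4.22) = 9.4112*c^5 + 4.5156*c^4 - 12.1209*c^3 + 31.0378*c^2 - 5.2202*c - 0.844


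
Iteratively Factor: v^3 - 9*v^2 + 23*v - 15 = (v - 5)*(v^2 - 4*v + 3) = (v - 5)*(v - 1)*(v - 3)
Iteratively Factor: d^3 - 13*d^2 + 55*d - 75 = (d - 5)*(d^2 - 8*d + 15) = (d - 5)*(d - 3)*(d - 5)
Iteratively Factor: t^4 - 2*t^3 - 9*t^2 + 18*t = (t + 3)*(t^3 - 5*t^2 + 6*t) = t*(t + 3)*(t^2 - 5*t + 6) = t*(t - 2)*(t + 3)*(t - 3)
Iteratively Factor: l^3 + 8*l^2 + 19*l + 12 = (l + 4)*(l^2 + 4*l + 3) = (l + 3)*(l + 4)*(l + 1)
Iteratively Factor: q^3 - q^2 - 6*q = (q + 2)*(q^2 - 3*q) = (q - 3)*(q + 2)*(q)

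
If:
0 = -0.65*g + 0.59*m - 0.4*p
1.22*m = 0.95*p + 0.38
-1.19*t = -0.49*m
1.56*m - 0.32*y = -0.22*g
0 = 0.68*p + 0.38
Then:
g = 0.23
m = -0.12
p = -0.56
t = -0.05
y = -0.44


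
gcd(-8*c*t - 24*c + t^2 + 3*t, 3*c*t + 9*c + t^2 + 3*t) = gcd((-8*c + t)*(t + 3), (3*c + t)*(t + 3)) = t + 3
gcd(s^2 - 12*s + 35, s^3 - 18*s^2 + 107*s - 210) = s^2 - 12*s + 35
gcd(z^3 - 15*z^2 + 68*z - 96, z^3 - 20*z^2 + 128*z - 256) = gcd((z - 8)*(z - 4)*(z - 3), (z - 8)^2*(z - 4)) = z^2 - 12*z + 32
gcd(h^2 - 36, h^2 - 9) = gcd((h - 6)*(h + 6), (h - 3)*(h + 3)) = 1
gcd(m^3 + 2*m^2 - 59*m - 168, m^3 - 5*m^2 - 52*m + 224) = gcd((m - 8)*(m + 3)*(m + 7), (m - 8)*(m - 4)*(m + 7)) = m^2 - m - 56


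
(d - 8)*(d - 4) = d^2 - 12*d + 32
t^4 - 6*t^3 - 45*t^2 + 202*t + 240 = (t - 8)*(t - 5)*(t + 1)*(t + 6)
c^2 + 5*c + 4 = (c + 1)*(c + 4)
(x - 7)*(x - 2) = x^2 - 9*x + 14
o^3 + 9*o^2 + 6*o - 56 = (o - 2)*(o + 4)*(o + 7)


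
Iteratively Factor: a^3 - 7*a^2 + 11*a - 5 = (a - 5)*(a^2 - 2*a + 1) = (a - 5)*(a - 1)*(a - 1)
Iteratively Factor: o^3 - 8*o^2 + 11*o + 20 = (o + 1)*(o^2 - 9*o + 20) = (o - 5)*(o + 1)*(o - 4)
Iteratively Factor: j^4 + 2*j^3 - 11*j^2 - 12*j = (j - 3)*(j^3 + 5*j^2 + 4*j) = (j - 3)*(j + 4)*(j^2 + j) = (j - 3)*(j + 1)*(j + 4)*(j)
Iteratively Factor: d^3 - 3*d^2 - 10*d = (d)*(d^2 - 3*d - 10) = d*(d + 2)*(d - 5)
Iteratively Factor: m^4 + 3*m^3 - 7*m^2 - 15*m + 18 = (m - 1)*(m^3 + 4*m^2 - 3*m - 18) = (m - 2)*(m - 1)*(m^2 + 6*m + 9) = (m - 2)*(m - 1)*(m + 3)*(m + 3)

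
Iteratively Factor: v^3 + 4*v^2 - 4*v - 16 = (v + 4)*(v^2 - 4) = (v - 2)*(v + 4)*(v + 2)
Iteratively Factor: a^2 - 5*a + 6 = (a - 3)*(a - 2)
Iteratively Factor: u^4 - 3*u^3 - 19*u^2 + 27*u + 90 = (u - 5)*(u^3 + 2*u^2 - 9*u - 18) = (u - 5)*(u + 3)*(u^2 - u - 6) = (u - 5)*(u - 3)*(u + 3)*(u + 2)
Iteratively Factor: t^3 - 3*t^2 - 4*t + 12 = (t + 2)*(t^2 - 5*t + 6) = (t - 2)*(t + 2)*(t - 3)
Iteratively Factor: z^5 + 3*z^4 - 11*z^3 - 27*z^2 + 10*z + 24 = (z + 2)*(z^4 + z^3 - 13*z^2 - z + 12) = (z + 2)*(z + 4)*(z^3 - 3*z^2 - z + 3) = (z - 3)*(z + 2)*(z + 4)*(z^2 - 1) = (z - 3)*(z - 1)*(z + 2)*(z + 4)*(z + 1)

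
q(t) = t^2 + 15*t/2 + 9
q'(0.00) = 7.50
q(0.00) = 9.00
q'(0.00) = 7.50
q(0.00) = 9.00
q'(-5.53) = -3.56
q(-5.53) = -1.89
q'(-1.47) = 4.56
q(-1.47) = 0.14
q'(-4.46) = -1.42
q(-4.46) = -4.56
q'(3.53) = 14.56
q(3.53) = 47.94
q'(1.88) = 11.26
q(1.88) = 26.63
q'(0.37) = 8.24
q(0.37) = 11.91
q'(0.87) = 9.24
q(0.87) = 16.28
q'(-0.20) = 7.10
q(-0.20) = 7.54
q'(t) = 2*t + 15/2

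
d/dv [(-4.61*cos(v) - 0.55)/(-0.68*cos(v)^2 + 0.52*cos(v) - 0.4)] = (3.1348*cos(v)^2 + 0.748*cos(v) - 2.13)*sin(v)/(0.4624*cos(v)^4 - 0.7072*cos(v)^3 + 0.8144*cos(v)^2 - 0.416*cos(v) + 0.16)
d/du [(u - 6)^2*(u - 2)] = (u - 6)*(3*u - 10)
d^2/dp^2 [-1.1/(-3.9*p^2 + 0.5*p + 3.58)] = (33.462*p^2 - 4.29*p - 1.1*(7.8*p - 0.5)*(15.6*p - 1.0) - 30.7164)/(-3.9*p^2 + 0.5*p + 3.58)^3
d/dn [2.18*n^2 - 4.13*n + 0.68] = 4.36*n - 4.13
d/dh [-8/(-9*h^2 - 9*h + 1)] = 72*(-2*h - 1)/(9*h^2 + 9*h - 1)^2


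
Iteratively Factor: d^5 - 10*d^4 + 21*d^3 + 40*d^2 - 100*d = (d - 5)*(d^4 - 5*d^3 - 4*d^2 + 20*d) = (d - 5)*(d + 2)*(d^3 - 7*d^2 + 10*d) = (d - 5)^2*(d + 2)*(d^2 - 2*d) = (d - 5)^2*(d - 2)*(d + 2)*(d)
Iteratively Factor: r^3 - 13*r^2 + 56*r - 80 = (r - 4)*(r^2 - 9*r + 20) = (r - 5)*(r - 4)*(r - 4)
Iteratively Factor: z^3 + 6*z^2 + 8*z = (z)*(z^2 + 6*z + 8) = z*(z + 2)*(z + 4)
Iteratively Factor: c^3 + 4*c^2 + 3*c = (c + 3)*(c^2 + c) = (c + 1)*(c + 3)*(c)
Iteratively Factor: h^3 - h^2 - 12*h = (h + 3)*(h^2 - 4*h) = h*(h + 3)*(h - 4)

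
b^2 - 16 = (b - 4)*(b + 4)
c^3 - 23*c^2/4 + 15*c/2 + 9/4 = (c - 3)^2*(c + 1/4)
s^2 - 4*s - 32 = (s - 8)*(s + 4)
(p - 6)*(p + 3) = p^2 - 3*p - 18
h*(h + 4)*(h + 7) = h^3 + 11*h^2 + 28*h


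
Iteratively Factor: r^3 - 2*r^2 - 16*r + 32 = (r - 4)*(r^2 + 2*r - 8) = (r - 4)*(r - 2)*(r + 4)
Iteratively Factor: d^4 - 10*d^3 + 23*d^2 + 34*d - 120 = (d - 5)*(d^3 - 5*d^2 - 2*d + 24) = (d - 5)*(d - 4)*(d^2 - d - 6) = (d - 5)*(d - 4)*(d + 2)*(d - 3)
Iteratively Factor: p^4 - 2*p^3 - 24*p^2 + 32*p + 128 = (p + 2)*(p^3 - 4*p^2 - 16*p + 64) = (p + 2)*(p + 4)*(p^2 - 8*p + 16) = (p - 4)*(p + 2)*(p + 4)*(p - 4)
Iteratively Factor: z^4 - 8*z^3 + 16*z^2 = (z - 4)*(z^3 - 4*z^2) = (z - 4)^2*(z^2) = z*(z - 4)^2*(z)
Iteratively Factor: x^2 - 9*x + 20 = (x - 4)*(x - 5)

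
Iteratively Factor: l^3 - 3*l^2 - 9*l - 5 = (l - 5)*(l^2 + 2*l + 1) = (l - 5)*(l + 1)*(l + 1)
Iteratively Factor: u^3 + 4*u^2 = (u)*(u^2 + 4*u) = u*(u + 4)*(u)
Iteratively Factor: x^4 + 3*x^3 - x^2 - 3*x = (x - 1)*(x^3 + 4*x^2 + 3*x) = (x - 1)*(x + 3)*(x^2 + x) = x*(x - 1)*(x + 3)*(x + 1)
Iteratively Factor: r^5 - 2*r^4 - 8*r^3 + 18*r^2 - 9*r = (r - 3)*(r^4 + r^3 - 5*r^2 + 3*r) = r*(r - 3)*(r^3 + r^2 - 5*r + 3) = r*(r - 3)*(r - 1)*(r^2 + 2*r - 3) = r*(r - 3)*(r - 1)*(r + 3)*(r - 1)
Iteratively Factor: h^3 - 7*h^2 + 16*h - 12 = (h - 2)*(h^2 - 5*h + 6) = (h - 2)^2*(h - 3)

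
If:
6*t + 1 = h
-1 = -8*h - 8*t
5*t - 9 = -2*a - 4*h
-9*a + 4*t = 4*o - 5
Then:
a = 69/16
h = 1/4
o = -549/64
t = -1/8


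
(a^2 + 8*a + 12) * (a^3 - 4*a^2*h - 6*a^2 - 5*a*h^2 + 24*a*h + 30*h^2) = a^5 - 4*a^4*h + 2*a^4 - 5*a^3*h^2 - 8*a^3*h - 36*a^3 - 10*a^2*h^2 + 144*a^2*h - 72*a^2 + 180*a*h^2 + 288*a*h + 360*h^2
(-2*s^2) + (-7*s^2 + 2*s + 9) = -9*s^2 + 2*s + 9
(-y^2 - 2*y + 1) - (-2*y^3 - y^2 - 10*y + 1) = 2*y^3 + 8*y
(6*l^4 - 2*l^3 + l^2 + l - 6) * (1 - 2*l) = -12*l^5 + 10*l^4 - 4*l^3 - l^2 + 13*l - 6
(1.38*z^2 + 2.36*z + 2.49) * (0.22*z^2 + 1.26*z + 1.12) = 0.3036*z^4 + 2.258*z^3 + 5.067*z^2 + 5.7806*z + 2.7888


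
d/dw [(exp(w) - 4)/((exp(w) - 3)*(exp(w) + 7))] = (-exp(2*w) + 8*exp(w) - 5)*exp(w)/(exp(4*w) + 8*exp(3*w) - 26*exp(2*w) - 168*exp(w) + 441)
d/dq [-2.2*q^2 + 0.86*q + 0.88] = 0.86 - 4.4*q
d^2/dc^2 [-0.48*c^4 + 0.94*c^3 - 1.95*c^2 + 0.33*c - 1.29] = -5.76*c^2 + 5.64*c - 3.9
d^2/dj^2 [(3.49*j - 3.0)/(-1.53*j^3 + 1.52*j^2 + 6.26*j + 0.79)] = (-49.018446*j^5 + 132.970464*j^4 - 194.608436*j^3 - 181.433556*j^2 + 218.174952*j + 262.439692)/(3.581577*j^9 - 10.674504*j^8 - 33.357366*j^7 + 78.289795*j^6 + 147.505116*j^5 - 138.772332*j^4 - 287.551805*j^3 - 95.720508*j^2 - 11.720598*j - 0.493039)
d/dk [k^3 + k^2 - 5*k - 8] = 3*k^2 + 2*k - 5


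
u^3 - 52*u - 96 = (u - 8)*(u + 2)*(u + 6)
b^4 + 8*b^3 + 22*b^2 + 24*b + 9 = (b + 1)^2*(b + 3)^2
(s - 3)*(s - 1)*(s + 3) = s^3 - s^2 - 9*s + 9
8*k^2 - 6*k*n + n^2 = (-4*k + n)*(-2*k + n)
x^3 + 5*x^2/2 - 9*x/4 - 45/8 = (x - 3/2)*(x + 3/2)*(x + 5/2)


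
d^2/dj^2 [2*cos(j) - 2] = -2*cos(j)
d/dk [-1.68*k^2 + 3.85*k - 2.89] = 3.85 - 3.36*k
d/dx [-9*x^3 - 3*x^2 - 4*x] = -27*x^2 - 6*x - 4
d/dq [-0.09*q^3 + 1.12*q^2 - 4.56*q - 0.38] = -0.27*q^2 + 2.24*q - 4.56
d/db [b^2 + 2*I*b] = 2*b + 2*I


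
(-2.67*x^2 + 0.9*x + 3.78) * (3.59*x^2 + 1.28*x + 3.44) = -9.5853*x^4 - 0.1866*x^3 + 5.5374*x^2 + 7.9344*x + 13.0032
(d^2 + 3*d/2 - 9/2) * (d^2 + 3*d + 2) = d^4 + 9*d^3/2 + 2*d^2 - 21*d/2 - 9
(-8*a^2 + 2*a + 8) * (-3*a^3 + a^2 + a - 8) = 24*a^5 - 14*a^4 - 30*a^3 + 74*a^2 - 8*a - 64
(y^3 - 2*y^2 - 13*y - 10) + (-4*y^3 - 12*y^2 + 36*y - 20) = -3*y^3 - 14*y^2 + 23*y - 30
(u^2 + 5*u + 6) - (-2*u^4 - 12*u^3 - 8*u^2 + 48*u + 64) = 2*u^4 + 12*u^3 + 9*u^2 - 43*u - 58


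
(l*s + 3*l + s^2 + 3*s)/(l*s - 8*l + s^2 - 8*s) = (s + 3)/(s - 8)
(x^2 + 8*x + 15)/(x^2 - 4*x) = (x^2 + 8*x + 15)/(x*(x - 4))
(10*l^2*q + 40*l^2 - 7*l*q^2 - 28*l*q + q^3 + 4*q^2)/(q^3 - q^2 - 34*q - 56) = (10*l^2 - 7*l*q + q^2)/(q^2 - 5*q - 14)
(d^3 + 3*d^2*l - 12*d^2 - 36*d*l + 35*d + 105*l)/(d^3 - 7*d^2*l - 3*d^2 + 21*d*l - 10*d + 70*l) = (d^2 + 3*d*l - 7*d - 21*l)/(d^2 - 7*d*l + 2*d - 14*l)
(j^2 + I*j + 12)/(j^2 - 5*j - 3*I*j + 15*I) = (j + 4*I)/(j - 5)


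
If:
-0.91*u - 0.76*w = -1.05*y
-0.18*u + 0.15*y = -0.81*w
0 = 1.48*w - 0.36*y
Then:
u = 0.00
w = 0.00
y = 0.00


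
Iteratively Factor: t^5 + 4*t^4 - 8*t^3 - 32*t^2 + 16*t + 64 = (t - 2)*(t^4 + 6*t^3 + 4*t^2 - 24*t - 32) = (t - 2)^2*(t^3 + 8*t^2 + 20*t + 16) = (t - 2)^2*(t + 2)*(t^2 + 6*t + 8) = (t - 2)^2*(t + 2)^2*(t + 4)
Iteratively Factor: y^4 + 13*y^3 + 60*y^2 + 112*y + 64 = (y + 4)*(y^3 + 9*y^2 + 24*y + 16) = (y + 4)^2*(y^2 + 5*y + 4) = (y + 4)^3*(y + 1)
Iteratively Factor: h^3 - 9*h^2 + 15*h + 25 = (h - 5)*(h^2 - 4*h - 5) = (h - 5)^2*(h + 1)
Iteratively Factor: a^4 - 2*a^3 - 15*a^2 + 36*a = (a - 3)*(a^3 + a^2 - 12*a) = a*(a - 3)*(a^2 + a - 12) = a*(a - 3)*(a + 4)*(a - 3)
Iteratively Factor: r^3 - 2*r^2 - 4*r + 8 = (r - 2)*(r^2 - 4) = (r - 2)^2*(r + 2)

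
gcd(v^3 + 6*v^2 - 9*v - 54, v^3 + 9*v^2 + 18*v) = v^2 + 9*v + 18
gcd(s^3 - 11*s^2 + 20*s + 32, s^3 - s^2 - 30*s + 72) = s - 4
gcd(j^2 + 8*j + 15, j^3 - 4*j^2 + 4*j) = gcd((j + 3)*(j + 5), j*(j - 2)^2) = 1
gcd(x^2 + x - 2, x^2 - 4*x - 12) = x + 2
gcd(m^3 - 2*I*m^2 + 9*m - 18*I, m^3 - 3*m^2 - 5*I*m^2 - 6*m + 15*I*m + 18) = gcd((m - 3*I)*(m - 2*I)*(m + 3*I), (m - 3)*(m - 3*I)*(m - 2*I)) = m^2 - 5*I*m - 6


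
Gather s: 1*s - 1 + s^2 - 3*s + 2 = s^2 - 2*s + 1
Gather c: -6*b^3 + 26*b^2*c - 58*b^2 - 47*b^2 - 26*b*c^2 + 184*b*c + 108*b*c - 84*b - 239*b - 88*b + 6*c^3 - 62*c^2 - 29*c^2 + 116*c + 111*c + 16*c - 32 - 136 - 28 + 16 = -6*b^3 - 105*b^2 - 411*b + 6*c^3 + c^2*(-26*b - 91) + c*(26*b^2 + 292*b + 243) - 180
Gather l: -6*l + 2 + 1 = 3 - 6*l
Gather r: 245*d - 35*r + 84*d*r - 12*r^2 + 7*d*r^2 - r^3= 245*d - r^3 + r^2*(7*d - 12) + r*(84*d - 35)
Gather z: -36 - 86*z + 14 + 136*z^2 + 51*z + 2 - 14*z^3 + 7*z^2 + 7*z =-14*z^3 + 143*z^2 - 28*z - 20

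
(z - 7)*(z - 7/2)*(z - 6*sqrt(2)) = z^3 - 21*z^2/2 - 6*sqrt(2)*z^2 + 49*z/2 + 63*sqrt(2)*z - 147*sqrt(2)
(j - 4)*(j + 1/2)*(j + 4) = j^3 + j^2/2 - 16*j - 8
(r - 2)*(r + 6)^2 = r^3 + 10*r^2 + 12*r - 72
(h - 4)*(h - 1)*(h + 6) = h^3 + h^2 - 26*h + 24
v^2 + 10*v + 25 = (v + 5)^2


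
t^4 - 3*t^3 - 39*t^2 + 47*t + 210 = (t - 7)*(t - 3)*(t + 2)*(t + 5)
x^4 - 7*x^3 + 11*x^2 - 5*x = x*(x - 5)*(x - 1)^2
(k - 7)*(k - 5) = k^2 - 12*k + 35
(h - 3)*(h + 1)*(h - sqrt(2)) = h^3 - 2*h^2 - sqrt(2)*h^2 - 3*h + 2*sqrt(2)*h + 3*sqrt(2)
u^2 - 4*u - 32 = (u - 8)*(u + 4)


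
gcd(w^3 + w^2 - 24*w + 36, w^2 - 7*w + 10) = w - 2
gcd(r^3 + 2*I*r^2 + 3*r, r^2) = r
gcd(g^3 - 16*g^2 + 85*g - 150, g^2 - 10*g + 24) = g - 6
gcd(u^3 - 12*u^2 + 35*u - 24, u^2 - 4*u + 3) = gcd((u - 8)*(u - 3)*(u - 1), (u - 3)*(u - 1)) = u^2 - 4*u + 3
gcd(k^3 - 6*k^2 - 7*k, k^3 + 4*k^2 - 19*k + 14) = 1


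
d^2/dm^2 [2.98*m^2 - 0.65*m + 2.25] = 5.96000000000000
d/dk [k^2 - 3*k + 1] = 2*k - 3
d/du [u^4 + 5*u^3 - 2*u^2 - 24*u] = 4*u^3 + 15*u^2 - 4*u - 24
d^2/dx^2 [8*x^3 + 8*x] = 48*x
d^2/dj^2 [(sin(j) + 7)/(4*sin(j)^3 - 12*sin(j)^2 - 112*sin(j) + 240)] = (-4*sin(j)^7 - 54*sin(j)^6 + 116*sin(j)^5 + 1070*sin(j)^4 + 674*sin(j)^3 - 13726*sin(j)^2 - 13272*sin(j) + 16856)/(4*(sin(j)^3 - 3*sin(j)^2 - 28*sin(j) + 60)^3)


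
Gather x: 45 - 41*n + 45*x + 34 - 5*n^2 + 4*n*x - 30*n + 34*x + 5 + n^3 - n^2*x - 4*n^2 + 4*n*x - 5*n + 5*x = n^3 - 9*n^2 - 76*n + x*(-n^2 + 8*n + 84) + 84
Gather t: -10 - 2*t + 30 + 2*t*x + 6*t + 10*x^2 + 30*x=t*(2*x + 4) + 10*x^2 + 30*x + 20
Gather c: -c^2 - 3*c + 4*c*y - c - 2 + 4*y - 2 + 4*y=-c^2 + c*(4*y - 4) + 8*y - 4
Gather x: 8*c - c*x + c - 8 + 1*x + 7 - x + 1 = -c*x + 9*c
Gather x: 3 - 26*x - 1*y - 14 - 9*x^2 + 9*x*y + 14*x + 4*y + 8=-9*x^2 + x*(9*y - 12) + 3*y - 3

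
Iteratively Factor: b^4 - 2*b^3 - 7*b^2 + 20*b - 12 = (b + 3)*(b^3 - 5*b^2 + 8*b - 4) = (b - 2)*(b + 3)*(b^2 - 3*b + 2) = (b - 2)*(b - 1)*(b + 3)*(b - 2)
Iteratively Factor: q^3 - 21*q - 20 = (q - 5)*(q^2 + 5*q + 4) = (q - 5)*(q + 4)*(q + 1)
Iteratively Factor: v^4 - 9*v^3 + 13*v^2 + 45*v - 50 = (v - 1)*(v^3 - 8*v^2 + 5*v + 50) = (v - 5)*(v - 1)*(v^2 - 3*v - 10) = (v - 5)^2*(v - 1)*(v + 2)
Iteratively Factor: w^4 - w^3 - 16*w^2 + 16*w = (w)*(w^3 - w^2 - 16*w + 16) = w*(w + 4)*(w^2 - 5*w + 4) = w*(w - 1)*(w + 4)*(w - 4)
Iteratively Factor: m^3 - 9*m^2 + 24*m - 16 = (m - 1)*(m^2 - 8*m + 16) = (m - 4)*(m - 1)*(m - 4)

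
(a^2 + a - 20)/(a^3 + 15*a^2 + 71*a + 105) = (a - 4)/(a^2 + 10*a + 21)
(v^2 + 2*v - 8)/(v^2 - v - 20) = (v - 2)/(v - 5)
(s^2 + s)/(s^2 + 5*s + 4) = s/(s + 4)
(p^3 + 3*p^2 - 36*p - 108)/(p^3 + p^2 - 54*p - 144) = (p - 6)/(p - 8)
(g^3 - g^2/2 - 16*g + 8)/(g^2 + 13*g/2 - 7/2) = (g^2 - 16)/(g + 7)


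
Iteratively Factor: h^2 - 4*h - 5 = (h - 5)*(h + 1)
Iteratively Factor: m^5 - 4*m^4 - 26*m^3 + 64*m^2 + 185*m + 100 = (m - 5)*(m^4 + m^3 - 21*m^2 - 41*m - 20) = (m - 5)*(m + 1)*(m^3 - 21*m - 20) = (m - 5)*(m + 1)^2*(m^2 - m - 20) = (m - 5)*(m + 1)^2*(m + 4)*(m - 5)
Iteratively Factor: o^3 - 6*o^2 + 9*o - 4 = (o - 4)*(o^2 - 2*o + 1) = (o - 4)*(o - 1)*(o - 1)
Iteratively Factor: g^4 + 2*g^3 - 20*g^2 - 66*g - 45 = (g + 1)*(g^3 + g^2 - 21*g - 45) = (g + 1)*(g + 3)*(g^2 - 2*g - 15) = (g + 1)*(g + 3)^2*(g - 5)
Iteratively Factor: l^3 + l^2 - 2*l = (l)*(l^2 + l - 2) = l*(l + 2)*(l - 1)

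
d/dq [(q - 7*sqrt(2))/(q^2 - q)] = (q*(q - 1) - (q - 7*sqrt(2))*(2*q - 1))/(q^2*(q - 1)^2)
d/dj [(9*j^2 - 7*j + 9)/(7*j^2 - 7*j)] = (-2*j^2 - 18*j + 9)/(7*j^2*(j^2 - 2*j + 1))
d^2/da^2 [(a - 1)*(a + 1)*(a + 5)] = 6*a + 10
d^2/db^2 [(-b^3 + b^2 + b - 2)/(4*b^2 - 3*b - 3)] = 2*(7*b^3 - 87*b^2 + 81*b - 42)/(64*b^6 - 144*b^5 - 36*b^4 + 189*b^3 + 27*b^2 - 81*b - 27)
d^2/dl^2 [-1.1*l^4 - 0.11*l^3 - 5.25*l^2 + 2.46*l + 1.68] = -13.2*l^2 - 0.66*l - 10.5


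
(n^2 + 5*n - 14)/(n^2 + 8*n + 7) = (n - 2)/(n + 1)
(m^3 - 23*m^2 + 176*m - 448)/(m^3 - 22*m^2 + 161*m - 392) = (m - 8)/(m - 7)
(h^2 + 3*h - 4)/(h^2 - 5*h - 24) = (-h^2 - 3*h + 4)/(-h^2 + 5*h + 24)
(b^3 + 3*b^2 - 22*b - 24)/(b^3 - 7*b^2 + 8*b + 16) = (b + 6)/(b - 4)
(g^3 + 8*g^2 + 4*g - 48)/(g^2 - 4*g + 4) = (g^2 + 10*g + 24)/(g - 2)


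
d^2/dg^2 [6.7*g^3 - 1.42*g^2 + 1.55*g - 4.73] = 40.2*g - 2.84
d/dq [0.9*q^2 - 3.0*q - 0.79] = 1.8*q - 3.0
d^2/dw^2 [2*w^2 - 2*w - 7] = 4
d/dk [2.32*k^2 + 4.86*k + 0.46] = 4.64*k + 4.86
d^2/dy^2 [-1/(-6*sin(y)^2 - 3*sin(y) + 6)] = (-16*sin(y)^4 - 6*sin(y)^3 + 7*sin(y)^2 + 10*sin(y) + 10)/(3*(sin(y) - cos(2*y) - 1)^3)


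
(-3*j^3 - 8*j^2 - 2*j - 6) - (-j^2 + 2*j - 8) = -3*j^3 - 7*j^2 - 4*j + 2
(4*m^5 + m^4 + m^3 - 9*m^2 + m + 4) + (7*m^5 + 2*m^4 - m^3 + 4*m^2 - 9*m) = 11*m^5 + 3*m^4 - 5*m^2 - 8*m + 4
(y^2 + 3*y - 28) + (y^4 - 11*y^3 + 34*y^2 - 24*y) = y^4 - 11*y^3 + 35*y^2 - 21*y - 28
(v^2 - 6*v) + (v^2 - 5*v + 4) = 2*v^2 - 11*v + 4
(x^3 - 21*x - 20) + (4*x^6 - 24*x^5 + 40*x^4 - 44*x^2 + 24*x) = 4*x^6 - 24*x^5 + 40*x^4 + x^3 - 44*x^2 + 3*x - 20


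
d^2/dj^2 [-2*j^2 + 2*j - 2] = -4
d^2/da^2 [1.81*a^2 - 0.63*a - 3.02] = 3.62000000000000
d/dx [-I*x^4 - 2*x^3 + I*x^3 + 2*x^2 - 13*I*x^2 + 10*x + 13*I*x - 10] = -4*I*x^3 + x^2*(-6 + 3*I) + x*(4 - 26*I) + 10 + 13*I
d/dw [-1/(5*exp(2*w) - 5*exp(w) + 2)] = (10*exp(w) - 5)*exp(w)/(5*exp(2*w) - 5*exp(w) + 2)^2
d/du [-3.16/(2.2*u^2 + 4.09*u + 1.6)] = (13.904*u + 12.9244)/(2.2*u^2 + 4.09*u + 1.6)^2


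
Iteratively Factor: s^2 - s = (s)*(s - 1)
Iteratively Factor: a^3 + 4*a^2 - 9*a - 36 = (a - 3)*(a^2 + 7*a + 12) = (a - 3)*(a + 3)*(a + 4)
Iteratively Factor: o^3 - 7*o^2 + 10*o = (o)*(o^2 - 7*o + 10) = o*(o - 2)*(o - 5)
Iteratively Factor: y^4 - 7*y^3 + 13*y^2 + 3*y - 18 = (y - 3)*(y^3 - 4*y^2 + y + 6) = (y - 3)*(y - 2)*(y^2 - 2*y - 3) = (y - 3)^2*(y - 2)*(y + 1)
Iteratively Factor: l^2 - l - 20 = (l + 4)*(l - 5)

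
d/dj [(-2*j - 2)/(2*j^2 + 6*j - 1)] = 2*(2*j^2 + 4*j + 7)/(4*j^4 + 24*j^3 + 32*j^2 - 12*j + 1)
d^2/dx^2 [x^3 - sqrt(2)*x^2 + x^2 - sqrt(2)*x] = 6*x - 2*sqrt(2) + 2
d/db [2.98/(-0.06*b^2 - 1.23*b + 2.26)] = (0.3576*b + 3.6654)/(0.06*b^2 + 1.23*b - 2.26)^2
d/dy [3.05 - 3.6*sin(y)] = -3.6*cos(y)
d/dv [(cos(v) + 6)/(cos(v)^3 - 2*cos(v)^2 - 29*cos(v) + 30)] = (-45*cos(v)/2 + 8*cos(2*v) + cos(3*v)/2 - 196)*sin(v)/(cos(v)^3 - 2*cos(v)^2 - 29*cos(v) + 30)^2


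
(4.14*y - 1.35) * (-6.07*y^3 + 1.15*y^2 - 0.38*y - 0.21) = -25.1298*y^4 + 12.9555*y^3 - 3.1257*y^2 - 0.3564*y + 0.2835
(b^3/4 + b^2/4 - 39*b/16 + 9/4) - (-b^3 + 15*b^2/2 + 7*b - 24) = 5*b^3/4 - 29*b^2/4 - 151*b/16 + 105/4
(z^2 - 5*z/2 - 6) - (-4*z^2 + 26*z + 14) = 5*z^2 - 57*z/2 - 20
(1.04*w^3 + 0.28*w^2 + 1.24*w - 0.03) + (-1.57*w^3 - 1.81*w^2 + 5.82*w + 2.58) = -0.53*w^3 - 1.53*w^2 + 7.06*w + 2.55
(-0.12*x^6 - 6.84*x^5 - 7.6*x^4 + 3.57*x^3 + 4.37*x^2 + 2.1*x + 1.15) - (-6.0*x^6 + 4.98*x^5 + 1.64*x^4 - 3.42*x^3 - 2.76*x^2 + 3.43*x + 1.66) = 5.88*x^6 - 11.82*x^5 - 9.24*x^4 + 6.99*x^3 + 7.13*x^2 - 1.33*x - 0.51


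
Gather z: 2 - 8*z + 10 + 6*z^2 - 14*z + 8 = 6*z^2 - 22*z + 20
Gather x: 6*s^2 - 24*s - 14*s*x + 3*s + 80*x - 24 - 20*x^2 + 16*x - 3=6*s^2 - 21*s - 20*x^2 + x*(96 - 14*s) - 27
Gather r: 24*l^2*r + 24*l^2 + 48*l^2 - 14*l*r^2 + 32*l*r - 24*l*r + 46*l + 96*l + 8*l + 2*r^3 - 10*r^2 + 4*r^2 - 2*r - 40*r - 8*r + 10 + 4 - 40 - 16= 72*l^2 + 150*l + 2*r^3 + r^2*(-14*l - 6) + r*(24*l^2 + 8*l - 50) - 42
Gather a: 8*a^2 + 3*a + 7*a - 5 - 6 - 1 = 8*a^2 + 10*a - 12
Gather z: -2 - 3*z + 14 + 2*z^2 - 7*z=2*z^2 - 10*z + 12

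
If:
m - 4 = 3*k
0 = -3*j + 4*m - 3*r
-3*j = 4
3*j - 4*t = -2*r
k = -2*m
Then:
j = -4/3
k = -8/7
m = 4/7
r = 44/21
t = 1/21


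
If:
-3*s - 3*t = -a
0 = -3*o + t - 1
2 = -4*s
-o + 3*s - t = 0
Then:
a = -33/8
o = -5/8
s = -1/2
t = -7/8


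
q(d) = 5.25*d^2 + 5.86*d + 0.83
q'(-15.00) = -151.64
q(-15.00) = 1094.18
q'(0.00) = 5.86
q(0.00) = 0.83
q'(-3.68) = -32.78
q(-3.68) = 50.36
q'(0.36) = 9.64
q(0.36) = 3.62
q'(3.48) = 42.40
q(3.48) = 84.80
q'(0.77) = 13.94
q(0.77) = 8.45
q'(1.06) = 16.99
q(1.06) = 12.94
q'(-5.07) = -47.38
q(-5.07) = 106.07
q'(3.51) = 42.72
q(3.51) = 86.08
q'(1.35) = 20.04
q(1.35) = 18.31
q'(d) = 10.5*d + 5.86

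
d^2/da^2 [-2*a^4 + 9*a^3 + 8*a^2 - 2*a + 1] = -24*a^2 + 54*a + 16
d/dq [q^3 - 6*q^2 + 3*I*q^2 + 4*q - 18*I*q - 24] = 3*q^2 + 6*q*(-2 + I) + 4 - 18*I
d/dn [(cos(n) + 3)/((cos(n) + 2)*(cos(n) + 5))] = (cos(n)^2 + 6*cos(n) + 11)*sin(n)/((cos(n) + 2)^2*(cos(n) + 5)^2)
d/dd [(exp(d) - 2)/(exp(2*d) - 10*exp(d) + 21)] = (-2*(exp(d) - 5)*(exp(d) - 2) + exp(2*d) - 10*exp(d) + 21)*exp(d)/(exp(2*d) - 10*exp(d) + 21)^2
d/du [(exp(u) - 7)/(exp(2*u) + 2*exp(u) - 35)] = (-2*(exp(u) - 7)*(exp(u) + 1) + exp(2*u) + 2*exp(u) - 35)*exp(u)/(exp(2*u) + 2*exp(u) - 35)^2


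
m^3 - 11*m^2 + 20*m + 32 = (m - 8)*(m - 4)*(m + 1)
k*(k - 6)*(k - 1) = k^3 - 7*k^2 + 6*k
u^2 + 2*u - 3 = (u - 1)*(u + 3)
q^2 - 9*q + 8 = (q - 8)*(q - 1)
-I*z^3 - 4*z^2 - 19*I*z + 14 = (z - 7*I)*(z + 2*I)*(-I*z + 1)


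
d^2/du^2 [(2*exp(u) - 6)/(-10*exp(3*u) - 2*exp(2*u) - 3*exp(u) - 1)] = (-800*exp(6*u) + 5280*exp(5*u) + 1552*exp(4*u) + 728*exp(3*u) - 408*exp(2*u) + 12*exp(u) - 20)*exp(u)/(1000*exp(9*u) + 600*exp(8*u) + 1020*exp(7*u) + 668*exp(6*u) + 426*exp(5*u) + 246*exp(4*u) + 93*exp(3*u) + 33*exp(2*u) + 9*exp(u) + 1)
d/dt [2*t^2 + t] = 4*t + 1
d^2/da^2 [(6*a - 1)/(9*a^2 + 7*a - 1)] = 2*((6*a - 1)*(18*a + 7)^2 - 3*(54*a + 11)*(9*a^2 + 7*a - 1))/(9*a^2 + 7*a - 1)^3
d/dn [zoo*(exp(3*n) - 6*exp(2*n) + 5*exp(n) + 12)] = zoo*(exp(2*n) + exp(n) + 1)*exp(n)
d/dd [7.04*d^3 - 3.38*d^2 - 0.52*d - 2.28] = 21.12*d^2 - 6.76*d - 0.52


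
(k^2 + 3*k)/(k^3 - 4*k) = (k + 3)/(k^2 - 4)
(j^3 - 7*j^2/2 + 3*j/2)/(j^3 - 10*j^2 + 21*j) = (j - 1/2)/(j - 7)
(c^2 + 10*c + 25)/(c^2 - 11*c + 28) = (c^2 + 10*c + 25)/(c^2 - 11*c + 28)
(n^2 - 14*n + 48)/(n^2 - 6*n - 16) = (n - 6)/(n + 2)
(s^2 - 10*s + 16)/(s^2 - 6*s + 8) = (s - 8)/(s - 4)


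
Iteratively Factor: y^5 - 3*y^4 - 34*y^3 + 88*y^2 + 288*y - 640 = (y + 4)*(y^4 - 7*y^3 - 6*y^2 + 112*y - 160) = (y - 2)*(y + 4)*(y^3 - 5*y^2 - 16*y + 80) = (y - 2)*(y + 4)^2*(y^2 - 9*y + 20) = (y - 5)*(y - 2)*(y + 4)^2*(y - 4)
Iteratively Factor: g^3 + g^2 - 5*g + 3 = (g + 3)*(g^2 - 2*g + 1) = (g - 1)*(g + 3)*(g - 1)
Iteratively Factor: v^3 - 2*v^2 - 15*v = (v - 5)*(v^2 + 3*v) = v*(v - 5)*(v + 3)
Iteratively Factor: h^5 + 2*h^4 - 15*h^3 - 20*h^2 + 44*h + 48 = (h - 2)*(h^4 + 4*h^3 - 7*h^2 - 34*h - 24) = (h - 2)*(h + 2)*(h^3 + 2*h^2 - 11*h - 12) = (h - 3)*(h - 2)*(h + 2)*(h^2 + 5*h + 4) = (h - 3)*(h - 2)*(h + 1)*(h + 2)*(h + 4)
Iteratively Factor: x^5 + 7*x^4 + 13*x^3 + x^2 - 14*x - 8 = (x + 2)*(x^4 + 5*x^3 + 3*x^2 - 5*x - 4) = (x + 2)*(x + 4)*(x^3 + x^2 - x - 1) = (x + 1)*(x + 2)*(x + 4)*(x^2 - 1) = (x + 1)^2*(x + 2)*(x + 4)*(x - 1)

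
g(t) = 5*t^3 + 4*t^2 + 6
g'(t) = 15*t^2 + 8*t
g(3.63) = 297.87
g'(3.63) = 226.69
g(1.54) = 33.75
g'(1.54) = 47.89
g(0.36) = 6.75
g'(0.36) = 4.82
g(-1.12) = 3.99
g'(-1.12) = 9.86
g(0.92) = 13.28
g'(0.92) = 20.06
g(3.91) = 366.03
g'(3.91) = 260.60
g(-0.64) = 6.33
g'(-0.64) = 1.02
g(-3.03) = -96.37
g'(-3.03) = 113.47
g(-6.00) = -930.00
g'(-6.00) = 492.00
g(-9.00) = -3315.00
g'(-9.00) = 1143.00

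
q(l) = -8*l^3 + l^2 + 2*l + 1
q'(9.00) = -1924.00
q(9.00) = -5732.00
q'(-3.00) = -220.00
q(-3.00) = 220.00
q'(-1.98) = -96.05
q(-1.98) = 63.06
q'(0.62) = -5.99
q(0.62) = 0.72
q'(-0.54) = -6.08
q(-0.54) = 1.47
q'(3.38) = -265.43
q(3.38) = -289.73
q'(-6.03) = -882.72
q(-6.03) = 1779.35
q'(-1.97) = -95.08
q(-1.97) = 62.10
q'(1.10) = -24.84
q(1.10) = -6.24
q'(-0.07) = 1.74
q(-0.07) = 0.87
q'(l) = -24*l^2 + 2*l + 2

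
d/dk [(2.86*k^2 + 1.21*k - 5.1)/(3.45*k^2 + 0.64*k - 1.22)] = (-2.3441*k^2 + 28.2116*k + 1.7878)/(11.9025*k^4 + 4.416*k^3 - 8.0084*k^2 - 1.5616*k + 1.4884)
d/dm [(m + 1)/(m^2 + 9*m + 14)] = (m^2 + 9*m - (m + 1)*(2*m + 9) + 14)/(m^2 + 9*m + 14)^2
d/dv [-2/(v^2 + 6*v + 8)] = 4*(v + 3)/(v^2 + 6*v + 8)^2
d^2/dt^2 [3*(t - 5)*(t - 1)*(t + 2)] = 18*t - 24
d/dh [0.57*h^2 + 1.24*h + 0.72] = 1.14*h + 1.24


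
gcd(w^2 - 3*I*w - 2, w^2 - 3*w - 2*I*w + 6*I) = w - 2*I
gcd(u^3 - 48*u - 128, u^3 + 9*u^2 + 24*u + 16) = u^2 + 8*u + 16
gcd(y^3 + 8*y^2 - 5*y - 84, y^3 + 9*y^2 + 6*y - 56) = y^2 + 11*y + 28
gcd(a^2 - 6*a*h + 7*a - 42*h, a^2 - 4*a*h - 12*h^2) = a - 6*h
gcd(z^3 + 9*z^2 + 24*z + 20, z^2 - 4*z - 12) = z + 2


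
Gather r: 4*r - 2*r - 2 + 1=2*r - 1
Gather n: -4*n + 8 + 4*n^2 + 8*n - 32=4*n^2 + 4*n - 24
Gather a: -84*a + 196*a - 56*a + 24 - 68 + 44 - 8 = 56*a - 8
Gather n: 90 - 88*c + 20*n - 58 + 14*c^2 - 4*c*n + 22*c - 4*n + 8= 14*c^2 - 66*c + n*(16 - 4*c) + 40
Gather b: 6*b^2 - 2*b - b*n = 6*b^2 + b*(-n - 2)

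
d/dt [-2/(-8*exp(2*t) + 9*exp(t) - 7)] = (18 - 32*exp(t))*exp(t)/(8*exp(2*t) - 9*exp(t) + 7)^2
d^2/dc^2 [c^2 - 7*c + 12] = 2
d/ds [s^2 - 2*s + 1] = 2*s - 2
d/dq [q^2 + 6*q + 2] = 2*q + 6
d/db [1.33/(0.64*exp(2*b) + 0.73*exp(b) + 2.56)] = (-1.7024*exp(b) - 0.9709)*exp(b)/(0.64*exp(2*b) + 0.73*exp(b) + 2.56)^2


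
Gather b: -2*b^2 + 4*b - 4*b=-2*b^2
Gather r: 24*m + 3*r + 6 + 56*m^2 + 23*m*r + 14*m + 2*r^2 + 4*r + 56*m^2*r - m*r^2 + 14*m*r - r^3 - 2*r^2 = 56*m^2 - m*r^2 + 38*m - r^3 + r*(56*m^2 + 37*m + 7) + 6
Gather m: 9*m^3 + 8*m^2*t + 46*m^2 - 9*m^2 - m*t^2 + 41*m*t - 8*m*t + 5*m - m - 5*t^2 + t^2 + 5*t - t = 9*m^3 + m^2*(8*t + 37) + m*(-t^2 + 33*t + 4) - 4*t^2 + 4*t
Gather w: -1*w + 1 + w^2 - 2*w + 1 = w^2 - 3*w + 2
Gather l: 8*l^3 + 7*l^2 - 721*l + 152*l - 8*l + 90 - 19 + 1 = 8*l^3 + 7*l^2 - 577*l + 72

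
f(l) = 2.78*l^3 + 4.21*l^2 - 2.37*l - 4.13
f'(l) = 8.34*l^2 + 8.42*l - 2.37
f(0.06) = -4.26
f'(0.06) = -1.83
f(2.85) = 87.67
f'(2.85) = 89.37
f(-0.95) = -0.46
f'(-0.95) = -2.84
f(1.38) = 7.92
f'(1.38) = 25.13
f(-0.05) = -4.00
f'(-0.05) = -2.77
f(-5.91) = -416.94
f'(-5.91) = 239.17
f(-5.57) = -340.72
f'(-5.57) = 209.48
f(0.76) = -2.28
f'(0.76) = 8.85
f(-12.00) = -4173.29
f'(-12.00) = 1097.55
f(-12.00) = -4173.29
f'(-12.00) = 1097.55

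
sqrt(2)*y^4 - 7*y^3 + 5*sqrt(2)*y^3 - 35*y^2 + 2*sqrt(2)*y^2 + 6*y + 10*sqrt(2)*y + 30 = (y + 5)*(y - 3*sqrt(2))*(y - sqrt(2))*(sqrt(2)*y + 1)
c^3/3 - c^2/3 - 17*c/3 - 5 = (c/3 + 1)*(c - 5)*(c + 1)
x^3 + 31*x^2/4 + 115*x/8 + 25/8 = (x + 1/4)*(x + 5/2)*(x + 5)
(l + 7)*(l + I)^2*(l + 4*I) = l^4 + 7*l^3 + 6*I*l^3 - 9*l^2 + 42*I*l^2 - 63*l - 4*I*l - 28*I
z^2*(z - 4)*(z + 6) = z^4 + 2*z^3 - 24*z^2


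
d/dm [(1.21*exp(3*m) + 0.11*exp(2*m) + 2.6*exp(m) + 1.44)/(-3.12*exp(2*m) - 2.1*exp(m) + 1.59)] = (-3.7752*exp(4*m) - 5.082*exp(3*m) + 13.6527*exp(2*m) + 9.3354*exp(m) + 7.158)*exp(m)/(9.7344*exp(4*m) + 13.104*exp(3*m) - 5.5116*exp(2*m) - 6.678*exp(m) + 2.5281)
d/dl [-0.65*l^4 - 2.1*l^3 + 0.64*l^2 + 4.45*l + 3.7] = -2.6*l^3 - 6.3*l^2 + 1.28*l + 4.45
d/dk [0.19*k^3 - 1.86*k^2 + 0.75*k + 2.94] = 0.57*k^2 - 3.72*k + 0.75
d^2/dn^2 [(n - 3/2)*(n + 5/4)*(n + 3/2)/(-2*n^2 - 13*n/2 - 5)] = -7/(4*n^3 + 24*n^2 + 48*n + 32)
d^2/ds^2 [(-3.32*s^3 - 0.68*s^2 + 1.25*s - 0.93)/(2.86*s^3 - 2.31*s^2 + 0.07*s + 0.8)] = (-54.99208*s^6 + 65.334984*s^5 - 48.8630999999999*s^4 + 120.40455*s^3 - 73.867914*s^2 + 14.780526*s - 4.456794)/(23.393656*s^9 - 56.684628*s^8 + 47.501454*s^7 + 4.529877*s^6 - 30.549057*s^5 + 13.733643*s^4 + 4.715383*s^3 - 4.42344*s^2 + 0.1344*s + 0.512)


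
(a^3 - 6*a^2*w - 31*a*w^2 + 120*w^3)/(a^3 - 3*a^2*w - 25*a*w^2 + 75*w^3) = (-a + 8*w)/(-a + 5*w)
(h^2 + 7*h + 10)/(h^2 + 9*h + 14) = (h + 5)/(h + 7)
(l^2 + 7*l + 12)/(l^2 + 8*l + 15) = (l + 4)/(l + 5)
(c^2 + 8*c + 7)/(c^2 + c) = (c + 7)/c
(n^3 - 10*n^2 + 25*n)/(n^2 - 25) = n*(n - 5)/(n + 5)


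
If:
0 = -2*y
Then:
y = 0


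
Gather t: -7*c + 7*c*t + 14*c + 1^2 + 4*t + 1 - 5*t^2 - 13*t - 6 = 7*c - 5*t^2 + t*(7*c - 9) - 4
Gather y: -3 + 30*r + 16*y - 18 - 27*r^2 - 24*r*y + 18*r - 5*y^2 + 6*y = -27*r^2 + 48*r - 5*y^2 + y*(22 - 24*r) - 21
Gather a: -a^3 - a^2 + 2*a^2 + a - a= -a^3 + a^2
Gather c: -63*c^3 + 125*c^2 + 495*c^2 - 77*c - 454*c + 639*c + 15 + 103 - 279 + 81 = -63*c^3 + 620*c^2 + 108*c - 80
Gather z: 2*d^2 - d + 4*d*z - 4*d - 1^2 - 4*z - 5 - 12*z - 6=2*d^2 - 5*d + z*(4*d - 16) - 12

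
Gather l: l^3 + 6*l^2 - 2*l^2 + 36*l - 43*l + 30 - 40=l^3 + 4*l^2 - 7*l - 10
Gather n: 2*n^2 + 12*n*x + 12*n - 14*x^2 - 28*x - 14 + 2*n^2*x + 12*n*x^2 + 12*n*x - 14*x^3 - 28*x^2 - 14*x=n^2*(2*x + 2) + n*(12*x^2 + 24*x + 12) - 14*x^3 - 42*x^2 - 42*x - 14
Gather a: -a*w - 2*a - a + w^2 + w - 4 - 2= a*(-w - 3) + w^2 + w - 6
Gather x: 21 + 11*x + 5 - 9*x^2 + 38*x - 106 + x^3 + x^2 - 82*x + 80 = x^3 - 8*x^2 - 33*x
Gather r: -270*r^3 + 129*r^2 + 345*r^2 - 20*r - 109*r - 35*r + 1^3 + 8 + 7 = -270*r^3 + 474*r^2 - 164*r + 16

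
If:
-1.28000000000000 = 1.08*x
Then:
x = -1.19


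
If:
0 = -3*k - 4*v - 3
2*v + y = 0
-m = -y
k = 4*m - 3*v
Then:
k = -33/29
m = -6/29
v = 3/29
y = -6/29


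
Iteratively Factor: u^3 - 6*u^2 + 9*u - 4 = (u - 4)*(u^2 - 2*u + 1) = (u - 4)*(u - 1)*(u - 1)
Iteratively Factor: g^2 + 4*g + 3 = (g + 3)*(g + 1)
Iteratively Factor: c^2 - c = (c - 1)*(c)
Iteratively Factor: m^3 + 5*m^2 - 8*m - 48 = (m - 3)*(m^2 + 8*m + 16) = (m - 3)*(m + 4)*(m + 4)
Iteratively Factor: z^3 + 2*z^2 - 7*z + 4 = (z - 1)*(z^2 + 3*z - 4) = (z - 1)^2*(z + 4)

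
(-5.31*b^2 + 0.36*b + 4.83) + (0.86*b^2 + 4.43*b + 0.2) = -4.45*b^2 + 4.79*b + 5.03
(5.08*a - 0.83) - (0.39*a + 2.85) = 4.69*a - 3.68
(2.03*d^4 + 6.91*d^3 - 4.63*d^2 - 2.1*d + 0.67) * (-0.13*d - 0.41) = -0.2639*d^5 - 1.7306*d^4 - 2.2312*d^3 + 2.1713*d^2 + 0.7739*d - 0.2747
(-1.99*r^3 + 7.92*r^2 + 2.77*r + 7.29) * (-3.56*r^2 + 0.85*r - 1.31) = 7.0844*r^5 - 29.8867*r^4 - 0.5223*r^3 - 33.9731*r^2 + 2.5678*r - 9.5499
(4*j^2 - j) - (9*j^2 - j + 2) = -5*j^2 - 2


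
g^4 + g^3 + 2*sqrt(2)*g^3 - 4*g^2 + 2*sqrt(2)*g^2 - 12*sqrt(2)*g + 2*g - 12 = (g - 2)*(g + 3)*(g + sqrt(2))^2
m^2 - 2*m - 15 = (m - 5)*(m + 3)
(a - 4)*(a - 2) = a^2 - 6*a + 8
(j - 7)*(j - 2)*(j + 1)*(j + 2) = j^4 - 6*j^3 - 11*j^2 + 24*j + 28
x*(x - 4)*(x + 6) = x^3 + 2*x^2 - 24*x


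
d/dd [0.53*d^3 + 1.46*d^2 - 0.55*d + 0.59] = 1.59*d^2 + 2.92*d - 0.55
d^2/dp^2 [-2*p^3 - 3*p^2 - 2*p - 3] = -12*p - 6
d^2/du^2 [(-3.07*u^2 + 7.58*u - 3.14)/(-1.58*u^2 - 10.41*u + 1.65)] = (-138.834916*u^3 + 95.0531159999998*u^2 + 191.310192*u + 453.244038)/(3.944312*u^6 + 77.962572*u^5 + 501.307614*u^4 + 965.278701*u^3 - 523.517445*u^2 + 85.023675*u - 4.492125)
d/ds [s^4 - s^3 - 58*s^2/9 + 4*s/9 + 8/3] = 4*s^3 - 3*s^2 - 116*s/9 + 4/9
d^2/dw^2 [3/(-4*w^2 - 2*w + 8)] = 3*(4*w^2 + 2*w - (4*w + 1)^2 - 8)/(2*w^2 + w - 4)^3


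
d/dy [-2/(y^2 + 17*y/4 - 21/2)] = 8*(8*y + 17)/(4*y^2 + 17*y - 42)^2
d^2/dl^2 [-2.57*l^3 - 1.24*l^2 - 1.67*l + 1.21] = -15.42*l - 2.48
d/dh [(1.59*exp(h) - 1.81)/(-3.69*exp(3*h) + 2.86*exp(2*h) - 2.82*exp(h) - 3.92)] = (11.7342*exp(3*h) - 24.5841*exp(2*h) + 10.3532*exp(h) - 11.337)*exp(h)/(13.6161*exp(6*h) - 21.1068*exp(5*h) + 28.9912*exp(4*h) + 12.7992*exp(3*h) - 14.47*exp(2*h) + 22.1088*exp(h) + 15.3664)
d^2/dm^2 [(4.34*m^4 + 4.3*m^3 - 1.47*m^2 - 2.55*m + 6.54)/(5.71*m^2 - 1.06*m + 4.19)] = (283.003588*m^6 - 157.609704*m^5 + 652.26294*m^4 - 688.57755*m^3 + 2290.13607*m^2 + 581.494326*m - 372.507078)/(186.169411*m^6 - 103.681038*m^5 + 429.080805*m^4 - 153.35338*m^3 + 314.859645*m^2 - 55.828398*m + 73.560059)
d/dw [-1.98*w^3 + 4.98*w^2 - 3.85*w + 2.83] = -5.94*w^2 + 9.96*w - 3.85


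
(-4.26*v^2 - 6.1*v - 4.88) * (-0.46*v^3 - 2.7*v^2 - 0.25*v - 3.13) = 1.9596*v^5 + 14.308*v^4 + 19.7798*v^3 + 28.0348*v^2 + 20.313*v + 15.2744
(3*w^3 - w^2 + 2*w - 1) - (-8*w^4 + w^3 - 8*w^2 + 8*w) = 8*w^4 + 2*w^3 + 7*w^2 - 6*w - 1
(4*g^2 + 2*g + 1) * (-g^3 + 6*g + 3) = -4*g^5 - 2*g^4 + 23*g^3 + 24*g^2 + 12*g + 3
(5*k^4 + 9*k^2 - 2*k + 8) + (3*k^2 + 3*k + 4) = 5*k^4 + 12*k^2 + k + 12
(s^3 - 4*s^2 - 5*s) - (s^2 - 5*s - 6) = s^3 - 5*s^2 + 6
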